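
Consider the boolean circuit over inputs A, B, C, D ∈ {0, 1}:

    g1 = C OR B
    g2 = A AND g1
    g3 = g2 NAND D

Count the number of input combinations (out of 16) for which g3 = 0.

g3 = g2 NAND D must be 0, so both g2 = 1 and D = 1.
g2 = A AND g1 must be 1, so both A = 1 and g1 = 1.
g1 = C OR B must be 1, so at least one of C, B is 1.
Satisfying assignments:
  A=1, B=0, C=1, D=1
  A=1, B=1, C=0, D=1
  A=1, B=1, C=1, D=1

3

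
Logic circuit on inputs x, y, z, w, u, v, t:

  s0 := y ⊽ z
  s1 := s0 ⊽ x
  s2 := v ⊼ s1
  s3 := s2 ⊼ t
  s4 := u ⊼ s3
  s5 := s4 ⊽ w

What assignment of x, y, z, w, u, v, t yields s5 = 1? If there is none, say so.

x=0, y=1, z=0, w=0, u=1, v=0, t=0

s5 = s4 ⊽ w must be 1, so both s4 = 0 and w = 0.
Check with x=0, y=1, z=0, w=0, u=1, v=0, t=0:
s0 = y ⊽ z = 1 ⊽ 0 = 0
s1 = s0 ⊽ x = 0 ⊽ 0 = 1
s2 = v ⊼ s1 = 0 ⊼ 1 = 1
s3 = s2 ⊼ t = 1 ⊼ 0 = 1
s4 = u ⊼ s3 = 1 ⊼ 1 = 0
s5 = s4 ⊽ w = 0 ⊽ 0 = 1
So s5 = 1 as required.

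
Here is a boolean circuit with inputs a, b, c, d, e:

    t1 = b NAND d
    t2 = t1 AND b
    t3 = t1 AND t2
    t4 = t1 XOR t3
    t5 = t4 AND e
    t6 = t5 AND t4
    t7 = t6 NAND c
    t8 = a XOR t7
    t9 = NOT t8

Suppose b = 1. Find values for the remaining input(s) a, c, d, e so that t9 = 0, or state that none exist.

a=0 c=0 d=0 e=0

t9 = NOT t8 must be 0, so t8 = 1.
Check with b = 1 and a=0, c=0, d=0, e=0:
t1 = b NAND d = 1 NAND 0 = 1
t2 = t1 AND b = 1 AND 1 = 1
t3 = t1 AND t2 = 1 AND 1 = 1
t4 = t1 XOR t3 = 1 XOR 1 = 0
t5 = t4 AND e = 0 AND 0 = 0
t6 = t5 AND t4 = 0 AND 0 = 0
t7 = t6 NAND c = 0 NAND 0 = 1
t8 = a XOR t7 = 0 XOR 1 = 1
t9 = NOT t8 = NOT 1 = 0
So t9 = 0.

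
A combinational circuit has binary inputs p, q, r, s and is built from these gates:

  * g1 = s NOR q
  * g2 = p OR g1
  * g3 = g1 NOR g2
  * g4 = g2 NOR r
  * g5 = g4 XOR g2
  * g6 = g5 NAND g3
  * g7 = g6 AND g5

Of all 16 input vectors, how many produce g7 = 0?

g7 = g6 AND g5 must be 0, so at least one of g6, g5 is 0.
Satisfying assignments:
  p=0, q=0, r=0, s=1
  p=0, q=0, r=1, s=1
  p=0, q=1, r=0, s=0
  p=0, q=1, r=0, s=1
  p=0, q=1, r=1, s=0
  p=0, q=1, r=1, s=1

6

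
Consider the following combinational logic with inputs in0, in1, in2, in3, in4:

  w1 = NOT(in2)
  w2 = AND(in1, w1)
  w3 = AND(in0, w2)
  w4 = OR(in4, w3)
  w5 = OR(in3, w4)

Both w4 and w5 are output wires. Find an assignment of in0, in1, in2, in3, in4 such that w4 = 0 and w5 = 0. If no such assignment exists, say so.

Check with in0=0, in1=1, in2=0, in3=0, in4=0:
w1 = NOT(in2) = NOT 0 = 1
w2 = AND(in1, w1) = AND(1, 1) = 1
w3 = AND(in0, w2) = AND(0, 1) = 0
w4 = OR(in4, w3) = OR(0, 0) = 0
w5 = OR(in3, w4) = OR(0, 0) = 0
So w4 = 0 and w5 = 0.

in0=0, in1=1, in2=0, in3=0, in4=0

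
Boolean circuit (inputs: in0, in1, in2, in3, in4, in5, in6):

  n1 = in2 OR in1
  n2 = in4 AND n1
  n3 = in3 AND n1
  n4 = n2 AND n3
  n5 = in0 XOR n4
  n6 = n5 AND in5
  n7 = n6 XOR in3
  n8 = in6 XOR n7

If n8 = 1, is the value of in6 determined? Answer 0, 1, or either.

Both values of in6 occur among assignments with n8 = 1:
  in6=0: in0=0, in1=0, in2=0, in3=1, in4=0, in5=0, in6=0
  in6=1: in0=0, in1=0, in2=0, in3=0, in4=0, in5=0, in6=1

either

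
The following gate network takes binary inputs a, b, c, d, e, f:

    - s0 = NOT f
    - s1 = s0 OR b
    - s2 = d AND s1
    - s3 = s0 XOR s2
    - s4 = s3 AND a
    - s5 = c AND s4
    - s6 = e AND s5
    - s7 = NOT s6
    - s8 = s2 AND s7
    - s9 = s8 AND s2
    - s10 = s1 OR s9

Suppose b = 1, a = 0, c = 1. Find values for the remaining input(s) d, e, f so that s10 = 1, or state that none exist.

d=0 e=1 f=0

s10 = s1 OR s9 must be 1, so at least one of s1, s9 is 1.
Check with b = 1, a = 0, c = 1 and d=0, e=1, f=0:
s0 = NOT f = NOT 0 = 1
s1 = s0 OR b = 1 OR 1 = 1
s2 = d AND s1 = 0 AND 1 = 0
s3 = s0 XOR s2 = 1 XOR 0 = 1
s4 = s3 AND a = 1 AND 0 = 0
s5 = c AND s4 = 1 AND 0 = 0
s6 = e AND s5 = 1 AND 0 = 0
s7 = NOT s6 = NOT 0 = 1
s8 = s2 AND s7 = 0 AND 1 = 0
s9 = s8 AND s2 = 0 AND 0 = 0
s10 = s1 OR s9 = 1 OR 0 = 1
So s10 = 1.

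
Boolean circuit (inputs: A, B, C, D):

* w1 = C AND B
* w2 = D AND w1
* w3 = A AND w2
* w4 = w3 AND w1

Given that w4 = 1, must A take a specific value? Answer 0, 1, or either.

1

w4 = w3 AND w1 must be 1, so both w3 = 1 and w1 = 1.
Every assignment with w4 = 1 has A = 1; there are 1 such assignment(s).
  A=1, B=1, C=1, D=1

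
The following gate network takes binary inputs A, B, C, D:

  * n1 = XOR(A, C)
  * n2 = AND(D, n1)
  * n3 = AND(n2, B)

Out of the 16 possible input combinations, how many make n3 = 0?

n3 = AND(n2, B) must be 0, so at least one of n2, B is 0.
Enumerating the 16 input combinations, 14 give n3 = 0 and 2 give n3 = 1.

14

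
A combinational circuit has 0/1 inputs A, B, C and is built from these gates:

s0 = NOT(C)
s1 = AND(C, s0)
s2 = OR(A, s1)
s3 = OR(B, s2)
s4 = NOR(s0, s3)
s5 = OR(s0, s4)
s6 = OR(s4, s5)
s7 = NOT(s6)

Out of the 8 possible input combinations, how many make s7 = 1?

3

s7 = NOT(s6) must be 1, so s6 = 0.
s6 = OR(s4, s5) must be 0, so both s4 = 0 and s5 = 0.
Enumerating the 8 input combinations, 3 give s7 = 1 and 5 give s7 = 0.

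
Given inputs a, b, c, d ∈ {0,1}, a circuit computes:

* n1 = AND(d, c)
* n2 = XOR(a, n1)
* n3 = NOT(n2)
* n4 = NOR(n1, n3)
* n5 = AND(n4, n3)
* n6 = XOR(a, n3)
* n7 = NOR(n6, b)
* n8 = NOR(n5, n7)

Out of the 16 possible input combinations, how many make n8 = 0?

n8 = NOR(n5, n7) must be 0, so at least one of n5, n7 is 1.
Satisfying assignments:
  a=0, b=0, c=1, d=1
  a=1, b=0, c=1, d=1

2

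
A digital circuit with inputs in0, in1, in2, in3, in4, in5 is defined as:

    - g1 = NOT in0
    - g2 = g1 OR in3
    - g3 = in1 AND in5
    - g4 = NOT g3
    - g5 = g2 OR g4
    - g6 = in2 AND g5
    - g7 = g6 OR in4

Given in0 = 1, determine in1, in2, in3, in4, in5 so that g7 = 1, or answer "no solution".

in1=1 in2=1 in3=0 in4=1 in5=0

g7 = g6 OR in4 must be 1, so at least one of g6, in4 is 1.
Check with in0 = 1 and in1=1, in2=1, in3=0, in4=1, in5=0:
g1 = NOT in0 = NOT 1 = 0
g2 = g1 OR in3 = 0 OR 0 = 0
g3 = in1 AND in5 = 1 AND 0 = 0
g4 = NOT g3 = NOT 0 = 1
g5 = g2 OR g4 = 0 OR 1 = 1
g6 = in2 AND g5 = 1 AND 1 = 1
g7 = g6 OR in4 = 1 OR 1 = 1
So g7 = 1.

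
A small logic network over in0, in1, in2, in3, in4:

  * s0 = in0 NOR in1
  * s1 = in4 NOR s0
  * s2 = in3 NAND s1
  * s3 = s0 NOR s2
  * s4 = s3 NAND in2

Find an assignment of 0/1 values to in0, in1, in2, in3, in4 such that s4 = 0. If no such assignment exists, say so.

s4 = s3 NAND in2 must be 0, so both s3 = 1 and in2 = 1.
Check with in0=1, in1=0, in2=1, in3=1, in4=0:
s0 = in0 NOR in1 = 1 NOR 0 = 0
s1 = in4 NOR s0 = 0 NOR 0 = 1
s2 = in3 NAND s1 = 1 NAND 1 = 0
s3 = s0 NOR s2 = 0 NOR 0 = 1
s4 = s3 NAND in2 = 1 NAND 1 = 0
So s4 = 0 as required.

in0=1, in1=0, in2=1, in3=1, in4=0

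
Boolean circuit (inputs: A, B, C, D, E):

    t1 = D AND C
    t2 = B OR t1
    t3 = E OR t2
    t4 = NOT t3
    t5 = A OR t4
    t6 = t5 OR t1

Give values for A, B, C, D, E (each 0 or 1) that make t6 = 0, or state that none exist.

A=0, B=1, C=0, D=1, E=0

t6 = t5 OR t1 must be 0, so both t5 = 0 and t1 = 0.
Check with A=0, B=1, C=0, D=1, E=0:
t1 = D AND C = 1 AND 0 = 0
t2 = B OR t1 = 1 OR 0 = 1
t3 = E OR t2 = 0 OR 1 = 1
t4 = NOT t3 = NOT 1 = 0
t5 = A OR t4 = 0 OR 0 = 0
t6 = t5 OR t1 = 0 OR 0 = 0
So t6 = 0 as required.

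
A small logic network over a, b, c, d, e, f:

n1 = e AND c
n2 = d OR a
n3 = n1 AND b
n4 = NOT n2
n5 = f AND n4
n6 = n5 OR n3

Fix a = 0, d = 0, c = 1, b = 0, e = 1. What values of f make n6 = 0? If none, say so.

f=0

Check with a = 0, d = 0, c = 1, b = 0, e = 1 and f=0:
n1 = e AND c = 1 AND 1 = 1
n2 = d OR a = 0 OR 0 = 0
n3 = n1 AND b = 1 AND 0 = 0
n4 = NOT n2 = NOT 0 = 1
n5 = f AND n4 = 0 AND 1 = 0
n6 = n5 OR n3 = 0 OR 0 = 0
So n6 = 0.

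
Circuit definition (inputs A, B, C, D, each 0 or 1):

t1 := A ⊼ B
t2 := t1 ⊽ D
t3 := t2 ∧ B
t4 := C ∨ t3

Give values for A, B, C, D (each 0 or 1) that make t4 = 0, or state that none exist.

Check with A=0, B=1, C=0, D=1:
t1 = A ⊼ B = 0 ⊼ 1 = 1
t2 = t1 ⊽ D = 1 ⊽ 1 = 0
t3 = t2 ∧ B = 0 ∧ 1 = 0
t4 = C ∨ t3 = 0 ∨ 0 = 0
So t4 = 0 as required.

A=0, B=1, C=0, D=1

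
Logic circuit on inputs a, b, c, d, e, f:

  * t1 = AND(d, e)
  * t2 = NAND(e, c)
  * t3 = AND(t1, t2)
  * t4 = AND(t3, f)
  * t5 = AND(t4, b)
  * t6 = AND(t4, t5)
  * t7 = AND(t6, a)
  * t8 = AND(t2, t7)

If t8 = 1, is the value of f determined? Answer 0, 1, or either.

1

t8 = AND(t2, t7) must be 1, so both t2 = 1 and t7 = 1.
t2 = NAND(e, c) must be 1, so at least one of e, c is 0.
t7 = AND(t6, a) must be 1, so both t6 = 1 and a = 1.
Every assignment with t8 = 1 has f = 1; there are 1 such assignment(s).
  a=1, b=1, c=0, d=1, e=1, f=1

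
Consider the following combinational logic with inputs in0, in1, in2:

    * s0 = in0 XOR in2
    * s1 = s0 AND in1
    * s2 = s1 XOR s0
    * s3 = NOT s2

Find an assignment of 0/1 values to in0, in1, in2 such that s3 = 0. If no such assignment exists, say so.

in0=0, in1=0, in2=1

s3 = NOT s2 must be 0, so s2 = 1.
Check with in0=0, in1=0, in2=1:
s0 = in0 XOR in2 = 0 XOR 1 = 1
s1 = s0 AND in1 = 1 AND 0 = 0
s2 = s1 XOR s0 = 0 XOR 1 = 1
s3 = NOT s2 = NOT 1 = 0
So s3 = 0 as required.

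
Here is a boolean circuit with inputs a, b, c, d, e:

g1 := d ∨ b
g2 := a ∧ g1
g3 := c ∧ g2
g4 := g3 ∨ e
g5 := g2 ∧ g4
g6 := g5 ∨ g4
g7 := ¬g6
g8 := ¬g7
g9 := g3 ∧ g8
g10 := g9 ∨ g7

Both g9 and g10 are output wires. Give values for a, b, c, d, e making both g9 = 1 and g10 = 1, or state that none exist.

a=1, b=1, c=1, d=1, e=1

Check with a=1, b=1, c=1, d=1, e=1:
g1 = d ∨ b = 1 ∨ 1 = 1
g2 = a ∧ g1 = 1 ∧ 1 = 1
g3 = c ∧ g2 = 1 ∧ 1 = 1
g4 = g3 ∨ e = 1 ∨ 1 = 1
g5 = g2 ∧ g4 = 1 ∧ 1 = 1
g6 = g5 ∨ g4 = 1 ∨ 1 = 1
g7 = ¬g6 = ¬1 = 0
g8 = ¬g7 = ¬0 = 1
g9 = g3 ∧ g8 = 1 ∧ 1 = 1
g10 = g9 ∨ g7 = 1 ∨ 0 = 1
So g9 = 1 and g10 = 1.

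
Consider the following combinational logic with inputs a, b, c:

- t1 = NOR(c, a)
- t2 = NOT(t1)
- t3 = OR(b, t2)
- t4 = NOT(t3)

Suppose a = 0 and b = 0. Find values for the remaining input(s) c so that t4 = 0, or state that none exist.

t4 = NOT(t3) must be 0, so t3 = 1.
Check with a = 0 and b = 0 and c=1:
t1 = NOR(c, a) = NOR(1, 0) = 0
t2 = NOT(t1) = NOT 0 = 1
t3 = OR(b, t2) = OR(0, 1) = 1
t4 = NOT(t3) = NOT 1 = 0
So t4 = 0.

c=1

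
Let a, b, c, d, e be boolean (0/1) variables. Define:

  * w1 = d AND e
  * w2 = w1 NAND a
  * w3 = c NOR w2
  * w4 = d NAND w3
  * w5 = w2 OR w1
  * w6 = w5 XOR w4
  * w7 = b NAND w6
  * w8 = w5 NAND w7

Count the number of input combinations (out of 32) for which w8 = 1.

1

w8 = w5 NAND w7 must be 1, so at least one of w5, w7 is 0.
Satisfying assignments:
  a=1, b=1, c=0, d=1, e=1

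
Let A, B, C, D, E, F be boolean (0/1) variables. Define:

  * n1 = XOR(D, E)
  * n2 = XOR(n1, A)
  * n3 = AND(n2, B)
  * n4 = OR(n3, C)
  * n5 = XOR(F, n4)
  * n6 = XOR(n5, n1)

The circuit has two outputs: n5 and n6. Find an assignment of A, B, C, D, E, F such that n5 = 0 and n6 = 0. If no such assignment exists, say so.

Check with A=1 B=0 C=0 D=0 E=0 F=0:
n1 = XOR(D, E) = XOR(0, 0) = 0
n2 = XOR(n1, A) = XOR(0, 1) = 1
n3 = AND(n2, B) = AND(1, 0) = 0
n4 = OR(n3, C) = OR(0, 0) = 0
n5 = XOR(F, n4) = XOR(0, 0) = 0
n6 = XOR(n5, n1) = XOR(0, 0) = 0
So n5 = 0 and n6 = 0.

A=1 B=0 C=0 D=0 E=0 F=0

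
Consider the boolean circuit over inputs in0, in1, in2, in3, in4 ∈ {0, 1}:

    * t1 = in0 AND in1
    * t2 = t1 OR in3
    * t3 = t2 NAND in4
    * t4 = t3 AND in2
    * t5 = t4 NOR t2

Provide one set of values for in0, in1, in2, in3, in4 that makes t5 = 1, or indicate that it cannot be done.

in0=1, in1=0, in2=0, in3=0, in4=0

t5 = t4 NOR t2 must be 1, so both t4 = 0 and t2 = 0.
t4 = t3 AND in2 must be 0, so at least one of t3, in2 is 0.
Check with in0=1, in1=0, in2=0, in3=0, in4=0:
t1 = in0 AND in1 = 1 AND 0 = 0
t2 = t1 OR in3 = 0 OR 0 = 0
t3 = t2 NAND in4 = 0 NAND 0 = 1
t4 = t3 AND in2 = 1 AND 0 = 0
t5 = t4 NOR t2 = 0 NOR 0 = 1
So t5 = 1 as required.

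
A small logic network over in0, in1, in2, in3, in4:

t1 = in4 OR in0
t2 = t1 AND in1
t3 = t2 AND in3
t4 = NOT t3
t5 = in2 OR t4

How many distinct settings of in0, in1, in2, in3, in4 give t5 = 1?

29

t5 = in2 OR t4 must be 1, so at least one of in2, t4 is 1.
Enumerating the 32 input combinations, 29 give t5 = 1 and 3 give t5 = 0.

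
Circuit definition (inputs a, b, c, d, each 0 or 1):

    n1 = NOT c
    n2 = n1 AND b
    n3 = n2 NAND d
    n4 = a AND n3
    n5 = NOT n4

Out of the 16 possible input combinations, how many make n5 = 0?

n5 = NOT n4 must be 0, so n4 = 1.
n4 = a AND n3 must be 1, so both a = 1 and n3 = 1.
n3 = n2 NAND d must be 1, so at least one of n2, d is 0.
Enumerating the 16 input combinations, 7 give n5 = 0 and 9 give n5 = 1.

7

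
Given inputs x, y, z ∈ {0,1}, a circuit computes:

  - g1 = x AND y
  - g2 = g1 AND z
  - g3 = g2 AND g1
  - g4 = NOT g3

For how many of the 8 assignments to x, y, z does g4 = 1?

7

g4 = NOT g3 must be 1, so g3 = 0.
g3 = g2 AND g1 must be 0, so at least one of g2, g1 is 0.
Enumerating the 8 input combinations, 7 give g4 = 1 and 1 give g4 = 0.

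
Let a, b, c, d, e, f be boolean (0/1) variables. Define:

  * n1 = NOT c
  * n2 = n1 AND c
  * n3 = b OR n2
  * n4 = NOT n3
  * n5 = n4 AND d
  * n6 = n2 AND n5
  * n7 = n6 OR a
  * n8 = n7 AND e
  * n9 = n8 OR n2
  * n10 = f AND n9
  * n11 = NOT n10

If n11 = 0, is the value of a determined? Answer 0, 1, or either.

1

n11 = NOT n10 must be 0, so n10 = 1.
Every assignment with n11 = 0 has a = 1; there are 8 such assignment(s).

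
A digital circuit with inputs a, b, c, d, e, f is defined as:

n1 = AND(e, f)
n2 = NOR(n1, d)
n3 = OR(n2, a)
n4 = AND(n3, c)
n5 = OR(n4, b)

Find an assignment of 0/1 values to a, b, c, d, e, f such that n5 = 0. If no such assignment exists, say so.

n5 = OR(n4, b) must be 0, so both n4 = 0 and b = 0.
Check with a=0, b=0, c=0, d=1, e=1, f=1:
n1 = AND(e, f) = AND(1, 1) = 1
n2 = NOR(n1, d) = NOR(1, 1) = 0
n3 = OR(n2, a) = OR(0, 0) = 0
n4 = AND(n3, c) = AND(0, 0) = 0
n5 = OR(n4, b) = OR(0, 0) = 0
So n5 = 0 as required.

a=0, b=0, c=0, d=1, e=1, f=1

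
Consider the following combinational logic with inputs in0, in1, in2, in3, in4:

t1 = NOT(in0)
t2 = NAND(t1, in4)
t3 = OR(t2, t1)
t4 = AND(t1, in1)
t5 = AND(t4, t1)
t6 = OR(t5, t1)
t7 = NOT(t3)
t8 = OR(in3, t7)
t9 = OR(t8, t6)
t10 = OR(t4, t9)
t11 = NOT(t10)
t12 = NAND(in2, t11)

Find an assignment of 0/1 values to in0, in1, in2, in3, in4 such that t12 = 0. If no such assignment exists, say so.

in0=1, in1=0, in2=1, in3=0, in4=1

Check with in0=1, in1=0, in2=1, in3=0, in4=1:
t1 = NOT(in0) = NOT 1 = 0
t2 = NAND(t1, in4) = NAND(0, 1) = 1
t3 = OR(t2, t1) = OR(1, 0) = 1
t4 = AND(t1, in1) = AND(0, 0) = 0
t5 = AND(t4, t1) = AND(0, 0) = 0
t6 = OR(t5, t1) = OR(0, 0) = 0
t7 = NOT(t3) = NOT 1 = 0
t8 = OR(in3, t7) = OR(0, 0) = 0
t9 = OR(t8, t6) = OR(0, 0) = 0
t10 = OR(t4, t9) = OR(0, 0) = 0
t11 = NOT(t10) = NOT 0 = 1
t12 = NAND(in2, t11) = NAND(1, 1) = 0
So t12 = 0 as required.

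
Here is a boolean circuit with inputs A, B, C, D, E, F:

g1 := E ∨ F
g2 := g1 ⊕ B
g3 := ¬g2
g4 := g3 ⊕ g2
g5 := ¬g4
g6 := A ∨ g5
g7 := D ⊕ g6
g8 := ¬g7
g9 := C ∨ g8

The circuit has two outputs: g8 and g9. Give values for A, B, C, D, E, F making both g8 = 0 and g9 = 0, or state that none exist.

A=0 B=1 C=0 D=1 E=1 F=0

Check with A=0 B=1 C=0 D=1 E=1 F=0:
g1 = E ∨ F = 1 ∨ 0 = 1
g2 = g1 ⊕ B = 1 ⊕ 1 = 0
g3 = ¬g2 = ¬0 = 1
g4 = g3 ⊕ g2 = 1 ⊕ 0 = 1
g5 = ¬g4 = ¬1 = 0
g6 = A ∨ g5 = 0 ∨ 0 = 0
g7 = D ⊕ g6 = 1 ⊕ 0 = 1
g8 = ¬g7 = ¬1 = 0
g9 = C ∨ g8 = 0 ∨ 0 = 0
So g8 = 0 and g9 = 0.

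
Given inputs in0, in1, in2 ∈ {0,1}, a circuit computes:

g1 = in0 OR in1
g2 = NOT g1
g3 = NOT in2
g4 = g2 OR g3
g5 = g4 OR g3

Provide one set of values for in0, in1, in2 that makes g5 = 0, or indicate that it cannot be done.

in0=1, in1=0, in2=1

g5 = g4 OR g3 must be 0, so both g4 = 0 and g3 = 0.
g4 = g2 OR g3 must be 0, so both g2 = 0 and g3 = 0.
Check with in0=1, in1=0, in2=1:
g1 = in0 OR in1 = 1 OR 0 = 1
g2 = NOT g1 = NOT 1 = 0
g3 = NOT in2 = NOT 1 = 0
g4 = g2 OR g3 = 0 OR 0 = 0
g5 = g4 OR g3 = 0 OR 0 = 0
So g5 = 0 as required.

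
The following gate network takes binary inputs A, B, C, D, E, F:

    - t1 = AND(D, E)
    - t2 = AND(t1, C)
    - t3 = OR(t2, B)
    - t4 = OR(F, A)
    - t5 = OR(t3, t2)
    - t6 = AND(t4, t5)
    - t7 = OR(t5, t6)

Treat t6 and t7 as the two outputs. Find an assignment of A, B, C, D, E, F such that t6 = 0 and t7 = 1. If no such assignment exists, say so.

Check with A=0, B=1, C=0, D=0, E=1, F=0:
t1 = AND(D, E) = AND(0, 1) = 0
t2 = AND(t1, C) = AND(0, 0) = 0
t3 = OR(t2, B) = OR(0, 1) = 1
t4 = OR(F, A) = OR(0, 0) = 0
t5 = OR(t3, t2) = OR(1, 0) = 1
t6 = AND(t4, t5) = AND(0, 1) = 0
t7 = OR(t5, t6) = OR(1, 0) = 1
So t6 = 0 and t7 = 1.

A=0, B=1, C=0, D=0, E=1, F=0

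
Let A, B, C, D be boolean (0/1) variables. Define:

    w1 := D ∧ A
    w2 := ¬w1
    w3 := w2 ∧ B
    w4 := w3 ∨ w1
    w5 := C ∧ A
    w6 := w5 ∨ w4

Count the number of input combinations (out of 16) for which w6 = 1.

11

w6 = w5 ∨ w4 must be 1, so at least one of w5, w4 is 1.
Enumerating the 16 input combinations, 11 give w6 = 1 and 5 give w6 = 0.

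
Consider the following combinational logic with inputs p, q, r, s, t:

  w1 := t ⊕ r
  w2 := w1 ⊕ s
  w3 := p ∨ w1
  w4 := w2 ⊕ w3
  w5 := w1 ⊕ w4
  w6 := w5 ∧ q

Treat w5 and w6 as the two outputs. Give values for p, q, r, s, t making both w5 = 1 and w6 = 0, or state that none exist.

Check with p=0, q=0, r=0, s=0, t=1:
w1 = t ⊕ r = 1 ⊕ 0 = 1
w2 = w1 ⊕ s = 1 ⊕ 0 = 1
w3 = p ∨ w1 = 0 ∨ 1 = 1
w4 = w2 ⊕ w3 = 1 ⊕ 1 = 0
w5 = w1 ⊕ w4 = 1 ⊕ 0 = 1
w6 = w5 ∧ q = 1 ∧ 0 = 0
So w5 = 1 and w6 = 0.

p=0, q=0, r=0, s=0, t=1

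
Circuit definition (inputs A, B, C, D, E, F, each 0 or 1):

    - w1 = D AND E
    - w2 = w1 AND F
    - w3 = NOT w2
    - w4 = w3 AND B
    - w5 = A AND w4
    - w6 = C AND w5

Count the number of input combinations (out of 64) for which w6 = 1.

7

w6 = C AND w5 must be 1, so both C = 1 and w5 = 1.
w5 = A AND w4 must be 1, so both A = 1 and w4 = 1.
Enumerating the 64 input combinations, 7 give w6 = 1 and 57 give w6 = 0.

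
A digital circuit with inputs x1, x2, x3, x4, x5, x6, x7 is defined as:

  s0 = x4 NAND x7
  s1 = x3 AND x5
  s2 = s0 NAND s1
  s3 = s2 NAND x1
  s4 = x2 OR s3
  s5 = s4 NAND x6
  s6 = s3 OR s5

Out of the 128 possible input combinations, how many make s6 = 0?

13

s6 = s3 OR s5 must be 0, so both s3 = 0 and s5 = 0.
s3 = s2 NAND x1 must be 0, so both s2 = 1 and x1 = 1.
Enumerating the 128 input combinations, 13 give s6 = 0 and 115 give s6 = 1.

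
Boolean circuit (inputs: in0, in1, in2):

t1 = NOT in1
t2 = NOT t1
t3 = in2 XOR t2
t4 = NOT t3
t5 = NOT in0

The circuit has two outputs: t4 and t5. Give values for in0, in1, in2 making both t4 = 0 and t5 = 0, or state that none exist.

Check with in0=1, in1=0, in2=1:
t1 = NOT in1 = NOT 0 = 1
t2 = NOT t1 = NOT 1 = 0
t3 = in2 XOR t2 = 1 XOR 0 = 1
t4 = NOT t3 = NOT 1 = 0
t5 = NOT in0 = NOT 1 = 0
So t4 = 0 and t5 = 0.

in0=1, in1=0, in2=1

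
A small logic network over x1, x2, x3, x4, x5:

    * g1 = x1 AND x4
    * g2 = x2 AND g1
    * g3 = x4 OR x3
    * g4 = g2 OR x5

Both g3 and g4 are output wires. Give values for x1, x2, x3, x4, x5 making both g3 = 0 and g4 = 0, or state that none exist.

x1=0, x2=1, x3=0, x4=0, x5=0

Check with x1=0, x2=1, x3=0, x4=0, x5=0:
g1 = x1 AND x4 = 0 AND 0 = 0
g2 = x2 AND g1 = 1 AND 0 = 0
g3 = x4 OR x3 = 0 OR 0 = 0
g4 = g2 OR x5 = 0 OR 0 = 0
So g3 = 0 and g4 = 0.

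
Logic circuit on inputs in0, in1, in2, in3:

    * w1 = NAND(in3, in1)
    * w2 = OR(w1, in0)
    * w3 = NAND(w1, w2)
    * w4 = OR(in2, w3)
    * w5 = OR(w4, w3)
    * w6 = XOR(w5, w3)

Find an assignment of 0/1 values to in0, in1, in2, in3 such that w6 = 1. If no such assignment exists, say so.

w6 = XOR(w5, w3) must be 1, so w5 and w3 differ.
Check with in0=0, in1=1, in2=1, in3=0:
w1 = NAND(in3, in1) = NAND(0, 1) = 1
w2 = OR(w1, in0) = OR(1, 0) = 1
w3 = NAND(w1, w2) = NAND(1, 1) = 0
w4 = OR(in2, w3) = OR(1, 0) = 1
w5 = OR(w4, w3) = OR(1, 0) = 1
w6 = XOR(w5, w3) = XOR(1, 0) = 1
So w6 = 1 as required.

in0=0, in1=1, in2=1, in3=0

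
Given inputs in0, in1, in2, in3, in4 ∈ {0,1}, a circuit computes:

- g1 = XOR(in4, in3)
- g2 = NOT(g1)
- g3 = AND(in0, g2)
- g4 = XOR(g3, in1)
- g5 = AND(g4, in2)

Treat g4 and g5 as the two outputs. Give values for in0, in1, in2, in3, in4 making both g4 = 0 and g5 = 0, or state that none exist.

Check with in0=0 in1=0 in2=0 in3=1 in4=0:
g1 = XOR(in4, in3) = XOR(0, 1) = 1
g2 = NOT(g1) = NOT 1 = 0
g3 = AND(in0, g2) = AND(0, 0) = 0
g4 = XOR(g3, in1) = XOR(0, 0) = 0
g5 = AND(g4, in2) = AND(0, 0) = 0
So g4 = 0 and g5 = 0.

in0=0 in1=0 in2=0 in3=1 in4=0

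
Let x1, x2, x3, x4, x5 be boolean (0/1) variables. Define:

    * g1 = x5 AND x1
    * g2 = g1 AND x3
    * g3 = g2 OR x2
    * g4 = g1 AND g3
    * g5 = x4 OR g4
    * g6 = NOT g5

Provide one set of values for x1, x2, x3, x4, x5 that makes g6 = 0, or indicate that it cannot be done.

x1=1, x2=1, x3=1, x4=1, x5=1

Check with x1=1, x2=1, x3=1, x4=1, x5=1:
g1 = x5 AND x1 = 1 AND 1 = 1
g2 = g1 AND x3 = 1 AND 1 = 1
g3 = g2 OR x2 = 1 OR 1 = 1
g4 = g1 AND g3 = 1 AND 1 = 1
g5 = x4 OR g4 = 1 OR 1 = 1
g6 = NOT g5 = NOT 1 = 0
So g6 = 0 as required.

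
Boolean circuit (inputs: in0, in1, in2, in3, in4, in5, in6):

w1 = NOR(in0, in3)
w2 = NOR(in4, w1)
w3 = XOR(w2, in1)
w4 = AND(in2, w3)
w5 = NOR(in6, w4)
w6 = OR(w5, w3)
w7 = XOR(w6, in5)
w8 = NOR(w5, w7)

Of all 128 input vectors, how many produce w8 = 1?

40

w8 = NOR(w5, w7) must be 1, so both w5 = 0 and w7 = 0.
w5 = NOR(in6, w4) must be 0, so at least one of in6, w4 is 1.
w7 = XOR(w6, in5) must be 0, so w6 and in5 are equal.
Enumerating the 128 input combinations, 40 give w8 = 1 and 88 give w8 = 0.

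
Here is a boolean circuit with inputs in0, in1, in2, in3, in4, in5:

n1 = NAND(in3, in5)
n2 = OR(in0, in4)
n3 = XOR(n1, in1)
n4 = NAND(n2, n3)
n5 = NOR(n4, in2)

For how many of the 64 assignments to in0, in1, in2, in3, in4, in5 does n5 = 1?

12

n5 = NOR(n4, in2) must be 1, so both n4 = 0 and in2 = 0.
n4 = NAND(n2, n3) must be 0, so both n2 = 1 and n3 = 1.
n2 = OR(in0, in4) must be 1, so at least one of in0, in4 is 1.
Enumerating the 64 input combinations, 12 give n5 = 1 and 52 give n5 = 0.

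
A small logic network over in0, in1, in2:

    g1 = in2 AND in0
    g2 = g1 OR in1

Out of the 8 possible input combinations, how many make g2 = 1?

g2 = g1 OR in1 must be 1, so at least one of g1, in1 is 1.
Satisfying assignments:
  in0=0, in1=1, in2=0
  in0=0, in1=1, in2=1
  in0=1, in1=0, in2=1
  in0=1, in1=1, in2=0
  in0=1, in1=1, in2=1

5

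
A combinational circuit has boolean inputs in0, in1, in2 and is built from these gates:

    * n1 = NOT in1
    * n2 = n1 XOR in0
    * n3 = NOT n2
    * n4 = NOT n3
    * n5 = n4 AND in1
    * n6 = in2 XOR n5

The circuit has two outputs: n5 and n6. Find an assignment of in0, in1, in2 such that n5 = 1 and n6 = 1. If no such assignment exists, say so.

Check with in0=1, in1=1, in2=0:
n1 = NOT in1 = NOT 1 = 0
n2 = n1 XOR in0 = 0 XOR 1 = 1
n3 = NOT n2 = NOT 1 = 0
n4 = NOT n3 = NOT 0 = 1
n5 = n4 AND in1 = 1 AND 1 = 1
n6 = in2 XOR n5 = 0 XOR 1 = 1
So n5 = 1 and n6 = 1.

in0=1, in1=1, in2=0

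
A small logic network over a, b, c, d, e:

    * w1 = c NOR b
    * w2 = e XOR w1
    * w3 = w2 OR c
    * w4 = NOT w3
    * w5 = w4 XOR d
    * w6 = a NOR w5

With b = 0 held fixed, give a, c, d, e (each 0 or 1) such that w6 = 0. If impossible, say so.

a=1, c=0, d=0, e=1

Check with b = 0 and a=1, c=0, d=0, e=1:
w1 = c NOR b = 0 NOR 0 = 1
w2 = e XOR w1 = 1 XOR 1 = 0
w3 = w2 OR c = 0 OR 0 = 0
w4 = NOT w3 = NOT 0 = 1
w5 = w4 XOR d = 1 XOR 0 = 1
w6 = a NOR w5 = 1 NOR 1 = 0
So w6 = 0.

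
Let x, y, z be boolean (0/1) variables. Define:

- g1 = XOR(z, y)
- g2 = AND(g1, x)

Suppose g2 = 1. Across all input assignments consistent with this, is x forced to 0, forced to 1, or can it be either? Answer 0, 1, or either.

g2 = AND(g1, x) must be 1, so both g1 = 1 and x = 1.
Every assignment with g2 = 1 has x = 1; there are 2 such assignment(s).
  x=1, y=0, z=1
  x=1, y=1, z=0

1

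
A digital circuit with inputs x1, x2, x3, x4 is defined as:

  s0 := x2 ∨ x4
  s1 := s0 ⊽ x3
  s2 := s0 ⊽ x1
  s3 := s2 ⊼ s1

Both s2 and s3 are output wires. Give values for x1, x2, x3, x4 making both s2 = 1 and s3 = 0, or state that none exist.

x1=0, x2=0, x3=0, x4=0

Check with x1=0, x2=0, x3=0, x4=0:
s0 = x2 ∨ x4 = 0 ∨ 0 = 0
s1 = s0 ⊽ x3 = 0 ⊽ 0 = 1
s2 = s0 ⊽ x1 = 0 ⊽ 0 = 1
s3 = s2 ⊼ s1 = 1 ⊼ 1 = 0
So s2 = 1 and s3 = 0.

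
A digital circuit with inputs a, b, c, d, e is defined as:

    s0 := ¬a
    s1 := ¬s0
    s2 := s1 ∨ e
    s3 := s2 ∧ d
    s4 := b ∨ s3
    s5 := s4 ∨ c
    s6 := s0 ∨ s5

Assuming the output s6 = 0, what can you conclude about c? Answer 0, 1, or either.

0

s6 = s0 ∨ s5 must be 0, so both s0 = 0 and s5 = 0.
Every assignment with s6 = 0 has c = 0; there are 2 such assignment(s).
  a=1, b=0, c=0, d=0, e=0
  a=1, b=0, c=0, d=0, e=1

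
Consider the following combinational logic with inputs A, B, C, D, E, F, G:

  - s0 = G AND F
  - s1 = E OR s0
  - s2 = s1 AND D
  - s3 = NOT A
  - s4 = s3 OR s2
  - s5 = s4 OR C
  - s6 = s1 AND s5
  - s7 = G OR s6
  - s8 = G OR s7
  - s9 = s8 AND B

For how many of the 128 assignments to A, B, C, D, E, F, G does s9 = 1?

46

s9 = s8 AND B must be 1, so both s8 = 1 and B = 1.
s8 = G OR s7 must be 1, so at least one of G, s7 is 1.
Enumerating the 128 input combinations, 46 give s9 = 1 and 82 give s9 = 0.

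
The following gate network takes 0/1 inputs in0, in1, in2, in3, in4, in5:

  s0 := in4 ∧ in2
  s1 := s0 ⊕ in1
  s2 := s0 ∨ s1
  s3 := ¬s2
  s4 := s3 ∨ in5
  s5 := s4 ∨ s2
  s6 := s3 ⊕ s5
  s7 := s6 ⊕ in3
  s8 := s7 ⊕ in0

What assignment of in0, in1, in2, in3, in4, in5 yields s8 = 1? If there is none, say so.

s8 = s7 ⊕ in0 must be 1, so s7 and in0 differ.
Check with in0=1 in1=1 in2=0 in3=1 in4=0 in5=0:
s0 = in4 ∧ in2 = 0 ∧ 0 = 0
s1 = s0 ⊕ in1 = 0 ⊕ 1 = 1
s2 = s0 ∨ s1 = 0 ∨ 1 = 1
s3 = ¬s2 = ¬1 = 0
s4 = s3 ∨ in5 = 0 ∨ 0 = 0
s5 = s4 ∨ s2 = 0 ∨ 1 = 1
s6 = s3 ⊕ s5 = 0 ⊕ 1 = 1
s7 = s6 ⊕ in3 = 1 ⊕ 1 = 0
s8 = s7 ⊕ in0 = 0 ⊕ 1 = 1
So s8 = 1 as required.

in0=1 in1=1 in2=0 in3=1 in4=0 in5=0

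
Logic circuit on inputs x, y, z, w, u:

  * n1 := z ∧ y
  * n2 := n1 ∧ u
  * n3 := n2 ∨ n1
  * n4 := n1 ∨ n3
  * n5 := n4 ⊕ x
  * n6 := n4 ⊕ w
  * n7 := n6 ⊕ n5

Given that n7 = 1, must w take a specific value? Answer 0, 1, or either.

either

Both values of w occur among assignments with n7 = 1:
  w=0: x=1, y=0, z=0, w=0, u=0
  w=1: x=0, y=0, z=0, w=1, u=0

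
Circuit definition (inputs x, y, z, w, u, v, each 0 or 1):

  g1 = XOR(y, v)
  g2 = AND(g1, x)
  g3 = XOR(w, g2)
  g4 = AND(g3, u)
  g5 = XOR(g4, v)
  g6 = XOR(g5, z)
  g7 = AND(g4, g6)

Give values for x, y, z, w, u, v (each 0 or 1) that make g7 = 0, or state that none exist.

x=0, y=1, z=1, w=1, u=0, v=1

g7 = AND(g4, g6) must be 0, so at least one of g4, g6 is 0.
Check with x=0, y=1, z=1, w=1, u=0, v=1:
g1 = XOR(y, v) = XOR(1, 1) = 0
g2 = AND(g1, x) = AND(0, 0) = 0
g3 = XOR(w, g2) = XOR(1, 0) = 1
g4 = AND(g3, u) = AND(1, 0) = 0
g5 = XOR(g4, v) = XOR(0, 1) = 1
g6 = XOR(g5, z) = XOR(1, 1) = 0
g7 = AND(g4, g6) = AND(0, 0) = 0
So g7 = 0 as required.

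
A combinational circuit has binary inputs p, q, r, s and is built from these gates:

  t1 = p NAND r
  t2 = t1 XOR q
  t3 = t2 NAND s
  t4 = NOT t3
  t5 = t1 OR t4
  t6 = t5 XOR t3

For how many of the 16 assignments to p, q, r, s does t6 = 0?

t6 = t5 XOR t3 must be 0, so t5 and t3 are equal.
Enumerating the 16 input combinations, 9 give t6 = 0 and 7 give t6 = 1.

9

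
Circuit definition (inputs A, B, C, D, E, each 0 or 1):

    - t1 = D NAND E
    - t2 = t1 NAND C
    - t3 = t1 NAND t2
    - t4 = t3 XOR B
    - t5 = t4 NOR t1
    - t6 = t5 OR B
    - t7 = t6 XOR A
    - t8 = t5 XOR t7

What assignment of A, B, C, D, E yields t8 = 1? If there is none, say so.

Check with A=1 B=1 C=0 D=1 E=1:
t1 = D NAND E = 1 NAND 1 = 0
t2 = t1 NAND C = 0 NAND 0 = 1
t3 = t1 NAND t2 = 0 NAND 1 = 1
t4 = t3 XOR B = 1 XOR 1 = 0
t5 = t4 NOR t1 = 0 NOR 0 = 1
t6 = t5 OR B = 1 OR 1 = 1
t7 = t6 XOR A = 1 XOR 1 = 0
t8 = t5 XOR t7 = 1 XOR 0 = 1
So t8 = 1 as required.

A=1 B=1 C=0 D=1 E=1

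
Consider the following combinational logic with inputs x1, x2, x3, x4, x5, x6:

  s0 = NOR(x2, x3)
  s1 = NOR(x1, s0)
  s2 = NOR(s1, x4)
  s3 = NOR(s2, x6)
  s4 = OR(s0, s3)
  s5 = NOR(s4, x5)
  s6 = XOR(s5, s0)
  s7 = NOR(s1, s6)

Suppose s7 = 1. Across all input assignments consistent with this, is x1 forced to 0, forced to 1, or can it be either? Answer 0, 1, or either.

1

s7 = NOR(s1, s6) must be 1, so both s1 = 0 and s6 = 0.
Every assignment with s7 = 1 has x1 = 1; there are 15 such assignment(s).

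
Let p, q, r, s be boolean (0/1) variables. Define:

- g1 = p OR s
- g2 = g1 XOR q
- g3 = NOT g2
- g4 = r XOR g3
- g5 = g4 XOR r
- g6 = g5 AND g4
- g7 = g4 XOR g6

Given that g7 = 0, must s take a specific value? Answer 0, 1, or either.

Both values of s occur among assignments with g7 = 0:
  s=0: p=0, q=0, r=0, s=0
  s=1: p=0, q=0, r=0, s=1

either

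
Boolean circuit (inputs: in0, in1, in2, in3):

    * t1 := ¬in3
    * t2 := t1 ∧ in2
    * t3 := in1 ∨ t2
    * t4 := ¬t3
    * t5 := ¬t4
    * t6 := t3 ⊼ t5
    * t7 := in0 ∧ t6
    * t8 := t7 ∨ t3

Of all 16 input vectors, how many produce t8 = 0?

t8 = t7 ∨ t3 must be 0, so both t7 = 0 and t3 = 0.
t7 = in0 ∧ t6 must be 0, so at least one of in0, t6 is 0.
t3 = in1 ∨ t2 must be 0, so both in1 = 0 and t2 = 0.
Enumerating the 16 input combinations, 3 give t8 = 0 and 13 give t8 = 1.

3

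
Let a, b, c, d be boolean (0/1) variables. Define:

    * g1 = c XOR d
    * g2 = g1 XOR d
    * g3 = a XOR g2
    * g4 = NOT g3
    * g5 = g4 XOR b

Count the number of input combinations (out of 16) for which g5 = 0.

8

g5 = g4 XOR b must be 0, so g4 and b are equal.
Enumerating the 16 input combinations, 8 give g5 = 0 and 8 give g5 = 1.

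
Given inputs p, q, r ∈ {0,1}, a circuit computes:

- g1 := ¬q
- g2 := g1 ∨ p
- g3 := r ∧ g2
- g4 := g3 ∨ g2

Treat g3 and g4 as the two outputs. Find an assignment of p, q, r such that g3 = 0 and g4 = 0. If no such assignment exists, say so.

Check with p=0, q=1, r=1:
g1 = ¬q = ¬1 = 0
g2 = g1 ∨ p = 0 ∨ 0 = 0
g3 = r ∧ g2 = 1 ∧ 0 = 0
g4 = g3 ∨ g2 = 0 ∨ 0 = 0
So g3 = 0 and g4 = 0.

p=0, q=1, r=1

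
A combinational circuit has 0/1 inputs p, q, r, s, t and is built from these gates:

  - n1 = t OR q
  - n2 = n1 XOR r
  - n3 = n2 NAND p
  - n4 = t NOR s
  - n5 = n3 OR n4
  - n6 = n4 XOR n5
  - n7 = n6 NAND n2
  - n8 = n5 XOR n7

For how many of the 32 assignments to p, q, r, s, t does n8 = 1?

12

n8 = n5 XOR n7 must be 1, so n5 and n7 differ.
Enumerating the 32 input combinations, 12 give n8 = 1 and 20 give n8 = 0.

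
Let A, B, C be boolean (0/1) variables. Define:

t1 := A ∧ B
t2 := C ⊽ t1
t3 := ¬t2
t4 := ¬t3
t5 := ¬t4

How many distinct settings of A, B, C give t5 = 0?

3

t5 = ¬t4 must be 0, so t4 = 1.
t4 = ¬t3 must be 1, so t3 = 0.
Enumerating the 8 input combinations, 3 give t5 = 0 and 5 give t5 = 1.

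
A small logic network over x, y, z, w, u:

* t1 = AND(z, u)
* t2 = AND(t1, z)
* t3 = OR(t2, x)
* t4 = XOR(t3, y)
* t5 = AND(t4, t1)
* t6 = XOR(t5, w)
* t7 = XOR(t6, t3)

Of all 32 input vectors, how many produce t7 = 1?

16

t7 = XOR(t6, t3) must be 1, so t6 and t3 differ.
Enumerating the 32 input combinations, 16 give t7 = 1 and 16 give t7 = 0.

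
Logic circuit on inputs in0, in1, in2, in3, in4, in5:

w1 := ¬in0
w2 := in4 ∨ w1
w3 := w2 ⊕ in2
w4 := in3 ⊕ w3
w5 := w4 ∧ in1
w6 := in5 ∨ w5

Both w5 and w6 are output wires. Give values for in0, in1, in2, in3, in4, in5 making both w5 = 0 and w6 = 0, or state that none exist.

Check with in0=0, in1=0, in2=0, in3=1, in4=1, in5=0:
w1 = ¬in0 = ¬0 = 1
w2 = in4 ∨ w1 = 1 ∨ 1 = 1
w3 = w2 ⊕ in2 = 1 ⊕ 0 = 1
w4 = in3 ⊕ w3 = 1 ⊕ 1 = 0
w5 = w4 ∧ in1 = 0 ∧ 0 = 0
w6 = in5 ∨ w5 = 0 ∨ 0 = 0
So w5 = 0 and w6 = 0.

in0=0, in1=0, in2=0, in3=1, in4=1, in5=0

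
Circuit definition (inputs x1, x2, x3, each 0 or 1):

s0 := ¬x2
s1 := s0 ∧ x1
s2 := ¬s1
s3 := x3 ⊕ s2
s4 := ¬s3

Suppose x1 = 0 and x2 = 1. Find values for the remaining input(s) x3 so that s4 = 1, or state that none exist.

x3=1

s4 = ¬s3 must be 1, so s3 = 0.
s3 = x3 ⊕ s2 must be 0, so x3 and s2 are equal.
Check with x1 = 0 and x2 = 1 and x3=1:
s0 = ¬x2 = ¬1 = 0
s1 = s0 ∧ x1 = 0 ∧ 0 = 0
s2 = ¬s1 = ¬0 = 1
s3 = x3 ⊕ s2 = 1 ⊕ 1 = 0
s4 = ¬s3 = ¬0 = 1
So s4 = 1.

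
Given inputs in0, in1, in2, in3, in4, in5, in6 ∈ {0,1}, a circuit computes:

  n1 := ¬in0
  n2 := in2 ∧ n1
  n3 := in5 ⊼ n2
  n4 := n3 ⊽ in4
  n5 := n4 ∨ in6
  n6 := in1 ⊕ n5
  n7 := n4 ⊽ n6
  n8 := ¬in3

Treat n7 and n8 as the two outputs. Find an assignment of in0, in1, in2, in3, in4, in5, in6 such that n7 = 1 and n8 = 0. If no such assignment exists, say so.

Check with in0=1, in1=1, in2=0, in3=1, in4=1, in5=0, in6=1:
n1 = ¬in0 = ¬1 = 0
n2 = in2 ∧ n1 = 0 ∧ 0 = 0
n3 = in5 ⊼ n2 = 0 ⊼ 0 = 1
n4 = n3 ⊽ in4 = 1 ⊽ 1 = 0
n5 = n4 ∨ in6 = 0 ∨ 1 = 1
n6 = in1 ⊕ n5 = 1 ⊕ 1 = 0
n7 = n4 ⊽ n6 = 0 ⊽ 0 = 1
n8 = ¬in3 = ¬1 = 0
So n7 = 1 and n8 = 0.

in0=1, in1=1, in2=0, in3=1, in4=1, in5=0, in6=1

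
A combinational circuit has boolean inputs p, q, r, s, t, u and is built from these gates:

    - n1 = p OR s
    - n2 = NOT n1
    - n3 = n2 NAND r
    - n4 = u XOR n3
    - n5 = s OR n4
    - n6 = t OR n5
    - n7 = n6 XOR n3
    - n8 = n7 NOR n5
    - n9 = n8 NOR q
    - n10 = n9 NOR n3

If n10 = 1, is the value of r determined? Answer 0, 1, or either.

n10 = n9 NOR n3 must be 1, so both n9 = 0 and n3 = 0.
n9 = n8 NOR q must be 0, so at least one of n8, q is 1.
n3 = n2 NAND r must be 0, so both n2 = 1 and r = 1.
Every assignment with n10 = 1 has r = 1; there are 5 such assignment(s).

1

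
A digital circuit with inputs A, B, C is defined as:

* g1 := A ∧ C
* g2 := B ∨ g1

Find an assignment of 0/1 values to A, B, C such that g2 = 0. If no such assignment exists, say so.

A=1, B=0, C=0

g2 = B ∨ g1 must be 0, so both B = 0 and g1 = 0.
g1 = A ∧ C must be 0, so at least one of A, C is 0.
Check with A=1, B=0, C=0:
g1 = A ∧ C = 1 ∧ 0 = 0
g2 = B ∨ g1 = 0 ∨ 0 = 0
So g2 = 0 as required.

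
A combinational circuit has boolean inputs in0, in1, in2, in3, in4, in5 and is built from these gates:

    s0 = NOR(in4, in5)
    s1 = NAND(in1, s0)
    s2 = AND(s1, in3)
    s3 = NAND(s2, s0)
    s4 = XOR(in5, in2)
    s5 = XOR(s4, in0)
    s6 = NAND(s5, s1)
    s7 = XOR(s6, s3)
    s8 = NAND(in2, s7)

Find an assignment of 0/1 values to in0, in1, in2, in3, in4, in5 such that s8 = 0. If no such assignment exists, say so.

Check with in0=1, in1=0, in2=1, in3=0, in4=1, in5=1:
s0 = NOR(in4, in5) = NOR(1, 1) = 0
s1 = NAND(in1, s0) = NAND(0, 0) = 1
s2 = AND(s1, in3) = AND(1, 0) = 0
s3 = NAND(s2, s0) = NAND(0, 0) = 1
s4 = XOR(in5, in2) = XOR(1, 1) = 0
s5 = XOR(s4, in0) = XOR(0, 1) = 1
s6 = NAND(s5, s1) = NAND(1, 1) = 0
s7 = XOR(s6, s3) = XOR(0, 1) = 1
s8 = NAND(in2, s7) = NAND(1, 1) = 0
So s8 = 0 as required.

in0=1, in1=0, in2=1, in3=0, in4=1, in5=1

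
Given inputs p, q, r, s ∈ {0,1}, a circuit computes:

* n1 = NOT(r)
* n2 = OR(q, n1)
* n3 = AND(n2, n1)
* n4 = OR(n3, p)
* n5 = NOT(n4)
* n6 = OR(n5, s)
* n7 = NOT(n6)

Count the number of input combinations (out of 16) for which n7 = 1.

6

n7 = NOT(n6) must be 1, so n6 = 0.
n6 = OR(n5, s) must be 0, so both n5 = 0 and s = 0.
n5 = NOT(n4) must be 0, so n4 = 1.
Enumerating the 16 input combinations, 6 give n7 = 1 and 10 give n7 = 0.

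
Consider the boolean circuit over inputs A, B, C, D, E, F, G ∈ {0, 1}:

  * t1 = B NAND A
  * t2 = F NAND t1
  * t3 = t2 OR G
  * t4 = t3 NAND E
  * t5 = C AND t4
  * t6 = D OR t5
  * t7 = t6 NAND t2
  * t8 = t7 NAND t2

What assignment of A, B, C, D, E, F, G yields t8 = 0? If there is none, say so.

A=1 B=0 C=1 D=0 E=1 F=0 G=1

t8 = t7 NAND t2 must be 0, so both t7 = 1 and t2 = 1.
Check with A=1 B=0 C=1 D=0 E=1 F=0 G=1:
t1 = B NAND A = 0 NAND 1 = 1
t2 = F NAND t1 = 0 NAND 1 = 1
t3 = t2 OR G = 1 OR 1 = 1
t4 = t3 NAND E = 1 NAND 1 = 0
t5 = C AND t4 = 1 AND 0 = 0
t6 = D OR t5 = 0 OR 0 = 0
t7 = t6 NAND t2 = 0 NAND 1 = 1
t8 = t7 NAND t2 = 1 NAND 1 = 0
So t8 = 0 as required.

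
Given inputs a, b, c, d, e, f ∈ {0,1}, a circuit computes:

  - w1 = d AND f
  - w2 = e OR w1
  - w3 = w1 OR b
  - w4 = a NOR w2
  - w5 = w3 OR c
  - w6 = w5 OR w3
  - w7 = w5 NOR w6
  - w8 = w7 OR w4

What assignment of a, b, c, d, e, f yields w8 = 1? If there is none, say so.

Check with a=1, b=0, c=0, d=0, e=1, f=1:
w1 = d AND f = 0 AND 1 = 0
w2 = e OR w1 = 1 OR 0 = 1
w3 = w1 OR b = 0 OR 0 = 0
w4 = a NOR w2 = 1 NOR 1 = 0
w5 = w3 OR c = 0 OR 0 = 0
w6 = w5 OR w3 = 0 OR 0 = 0
w7 = w5 NOR w6 = 0 NOR 0 = 1
w8 = w7 OR w4 = 1 OR 0 = 1
So w8 = 1 as required.

a=1, b=0, c=0, d=0, e=1, f=1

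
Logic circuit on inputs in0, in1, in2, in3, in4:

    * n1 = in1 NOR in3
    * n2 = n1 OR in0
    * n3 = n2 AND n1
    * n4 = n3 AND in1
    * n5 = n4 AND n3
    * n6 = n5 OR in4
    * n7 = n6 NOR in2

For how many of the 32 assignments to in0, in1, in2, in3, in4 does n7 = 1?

n7 = n6 NOR in2 must be 1, so both n6 = 0 and in2 = 0.
n6 = n5 OR in4 must be 0, so both n5 = 0 and in4 = 0.
Enumerating the 32 input combinations, 8 give n7 = 1 and 24 give n7 = 0.

8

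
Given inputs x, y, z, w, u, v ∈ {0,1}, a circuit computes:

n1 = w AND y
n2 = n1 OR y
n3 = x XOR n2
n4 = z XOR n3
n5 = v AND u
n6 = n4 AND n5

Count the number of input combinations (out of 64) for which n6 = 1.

n6 = n4 AND n5 must be 1, so both n4 = 1 and n5 = 1.
n4 = z XOR n3 must be 1, so z and n3 differ.
Enumerating the 64 input combinations, 8 give n6 = 1 and 56 give n6 = 0.

8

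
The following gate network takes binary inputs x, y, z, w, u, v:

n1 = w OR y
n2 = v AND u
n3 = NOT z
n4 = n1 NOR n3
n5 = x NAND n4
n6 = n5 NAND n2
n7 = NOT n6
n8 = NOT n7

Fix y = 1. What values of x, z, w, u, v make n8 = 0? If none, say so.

n8 = NOT n7 must be 0, so n7 = 1.
Check with y = 1 and x=0, z=1, w=0, u=1, v=1:
n1 = w OR y = 0 OR 1 = 1
n2 = v AND u = 1 AND 1 = 1
n3 = NOT z = NOT 1 = 0
n4 = n1 NOR n3 = 1 NOR 0 = 0
n5 = x NAND n4 = 0 NAND 0 = 1
n6 = n5 NAND n2 = 1 NAND 1 = 0
n7 = NOT n6 = NOT 0 = 1
n8 = NOT n7 = NOT 1 = 0
So n8 = 0.

x=0, z=1, w=0, u=1, v=1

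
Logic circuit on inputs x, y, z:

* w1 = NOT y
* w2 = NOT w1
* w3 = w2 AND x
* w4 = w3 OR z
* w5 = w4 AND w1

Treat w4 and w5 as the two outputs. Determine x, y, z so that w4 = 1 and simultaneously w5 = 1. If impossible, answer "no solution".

Check with x=0, y=0, z=1:
w1 = NOT y = NOT 0 = 1
w2 = NOT w1 = NOT 1 = 0
w3 = w2 AND x = 0 AND 0 = 0
w4 = w3 OR z = 0 OR 1 = 1
w5 = w4 AND w1 = 1 AND 1 = 1
So w4 = 1 and w5 = 1.

x=0, y=0, z=1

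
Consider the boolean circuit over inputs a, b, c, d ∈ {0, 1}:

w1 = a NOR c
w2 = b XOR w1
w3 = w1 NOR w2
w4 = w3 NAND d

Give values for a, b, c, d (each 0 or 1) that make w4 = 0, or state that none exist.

a=1 b=0 c=1 d=1

w4 = w3 NAND d must be 0, so both w3 = 1 and d = 1.
Check with a=1 b=0 c=1 d=1:
w1 = a NOR c = 1 NOR 1 = 0
w2 = b XOR w1 = 0 XOR 0 = 0
w3 = w1 NOR w2 = 0 NOR 0 = 1
w4 = w3 NAND d = 1 NAND 1 = 0
So w4 = 0 as required.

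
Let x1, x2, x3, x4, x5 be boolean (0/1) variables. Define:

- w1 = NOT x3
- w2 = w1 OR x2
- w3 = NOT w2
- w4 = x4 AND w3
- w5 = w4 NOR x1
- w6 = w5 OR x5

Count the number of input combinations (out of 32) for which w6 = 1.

w6 = w5 OR x5 must be 1, so at least one of w5, x5 is 1.
Enumerating the 32 input combinations, 23 give w6 = 1 and 9 give w6 = 0.

23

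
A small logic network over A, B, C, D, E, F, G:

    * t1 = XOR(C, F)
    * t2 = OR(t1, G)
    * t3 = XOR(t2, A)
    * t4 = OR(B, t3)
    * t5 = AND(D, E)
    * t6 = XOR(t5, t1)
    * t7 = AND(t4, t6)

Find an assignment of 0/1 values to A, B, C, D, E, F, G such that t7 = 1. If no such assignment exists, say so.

Check with A=0 B=1 C=0 D=1 E=1 F=0 G=1:
t1 = XOR(C, F) = XOR(0, 0) = 0
t2 = OR(t1, G) = OR(0, 1) = 1
t3 = XOR(t2, A) = XOR(1, 0) = 1
t4 = OR(B, t3) = OR(1, 1) = 1
t5 = AND(D, E) = AND(1, 1) = 1
t6 = XOR(t5, t1) = XOR(1, 0) = 1
t7 = AND(t4, t6) = AND(1, 1) = 1
So t7 = 1 as required.

A=0 B=1 C=0 D=1 E=1 F=0 G=1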